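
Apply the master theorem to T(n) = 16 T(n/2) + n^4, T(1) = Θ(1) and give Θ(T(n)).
T(n) = Θ(n^4 log n)

log_2 16 = 4, and f(n) = n^4 = Θ(n^(log_2 16)). This is Case 2 of the master theorem: T(n) = Θ(f(n) · log n) = Θ(n^4 log n).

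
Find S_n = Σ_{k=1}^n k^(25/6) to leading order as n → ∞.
S_n ~ (6/31) · n^(31/6)

Integral comparison: Σ_{k=1}^n k^(25/6) = ∫_0^n x^(25/6) dx + O(n^(25/6)). The integral is n^(1 + 25/6) / (1 + 25/6) = n^((25+6)/6) / ((25+6)/6) = (6/31) · n^(31/6).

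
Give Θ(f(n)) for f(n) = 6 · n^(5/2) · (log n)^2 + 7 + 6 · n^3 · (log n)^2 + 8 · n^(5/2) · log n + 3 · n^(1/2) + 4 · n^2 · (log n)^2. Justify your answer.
f(n) ∈ Θ(n^3 · (log n)^2)

Compare the terms by growth order. For large n, n^a · (log n)^b dominates n^a' · (log n)^b' iff a > a', or (a = a' and b > b'). Ranking the 6 terms shows the dominant one is 6 · n^3 · (log n)^2. Hence f(n) ∈ Θ(n^3 · (log n)^2).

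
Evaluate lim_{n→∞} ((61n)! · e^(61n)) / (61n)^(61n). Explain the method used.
lim = ∞

Stirling: (61n)! ~ sqrt(2π·61n) · (61n/e)^(61n). Hence
  (61n)! · e^(61n) / (61n)^(61n) ~ sqrt(2π·61n) = sqrt(2π·61) · sqrt(n) → ∞.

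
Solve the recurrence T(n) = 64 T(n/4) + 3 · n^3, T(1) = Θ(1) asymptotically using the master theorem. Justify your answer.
T(n) = Θ(n^3 log n)

log_4 64 = 3, and f(n) = 3 · n^3 = Θ(n^(log_4 64)). This is Case 2 of the master theorem: T(n) = Θ(f(n) · log n) = Θ(n^3 log n).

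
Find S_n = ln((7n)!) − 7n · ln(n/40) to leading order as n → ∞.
S_n ~ 7n · (ln 280 − 1) + O(ln n)

Stirling: ln((7n)!) = 7n ln(7n) − 7n + O(ln n).
  S_n = 7n ln(7n) − 7n − 7n ln(n/40) + O(ln n)
      = 7n ln(7n) − 7n ln n + 7n ln 40 − 7n + O(ln n)
      = 7n ln 7 + 7n ln 40 − 7n + O(ln n)
      = 7n (ln 280 − 1) + O(ln n).
Numerically ln(280) − 1 ≈ 4.6348.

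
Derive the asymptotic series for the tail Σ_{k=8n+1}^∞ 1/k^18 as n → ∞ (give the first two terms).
Σ_{k>8n} 1/k^18 = 1/(17 · (8n)^17) − 1/(2 · (8n)^18) + O(1/(8n)^19)

Compare to the integral: ∫_{8n}^∞ x^(−18) dx = [−x^(−17)/17]_{8n}^∞ = 1/((18−1)·(8n)^17). The Euler-Maclaurin correction adds −f(8n)/2 = −1/(2·(8n)^18). Euler-Maclaurin then gives
  Σ_{k>8n} 1/k^18 = ∫_{8n}^∞ dx/x^18 − 1/(2·(8n)^18) + O(1/(8n)^19).
(Equivalently this is ζ(18) − Σ_{k≤8n} 1/k^18.)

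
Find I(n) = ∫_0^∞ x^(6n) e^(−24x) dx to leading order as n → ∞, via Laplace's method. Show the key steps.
I(n) ~ (sqrt(2π·6n) / 24) · (6n/(24e))^(6n)

Write the integrand as exp(6n ln x − 24x) and set f(x) = 6n ln x − 24x. Then f'(x) = 6n/x − 24 = 0 at x* = 6n/24, and f''(x*) = −6n/x*^2 = −24^2/(6n). Laplace's method (interior maximum) gives
  I(n) ~ e^(f(x*)) · sqrt(2π / |f''(x*)|)
        = exp(6n ln(6n/24) − 6n) · sqrt(2π · 6n / 24^2)
        = (6n/24)^(6n) e^(−6n) · sqrt(2π·6n) / 24
        = (sqrt(2π·6n) / 24) · (6n/(24e))^(6n).
This matches Γ(6n+1)/24^(6n+1) with Stirling applied to Γ.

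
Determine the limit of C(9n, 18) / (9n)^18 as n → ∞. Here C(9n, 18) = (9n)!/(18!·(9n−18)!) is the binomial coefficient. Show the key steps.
lim = 1/18! = 1/6402373705728000

With N = 9n → ∞: C(N, 18) / N^18 = [N(N−1)…(N−17)] / (18! · N^18) = (1/18!) · 1 · (1 − 1/(9n)) · … · (1 − 17/(9n)). Each factor → 1 as N → ∞, so the limit is 1/18! = 1/6402373705728000.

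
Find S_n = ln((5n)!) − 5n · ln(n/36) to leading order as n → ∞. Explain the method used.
S_n ~ 5n · (ln 180 − 1) + O(ln n)

Stirling: ln((5n)!) = 5n ln(5n) − 5n + O(ln n).
  S_n = 5n ln(5n) − 5n − 5n ln(n/36) + O(ln n)
      = 5n ln(5n) − 5n ln n + 5n ln 36 − 5n + O(ln n)
      = 5n ln 5 + 5n ln 36 − 5n + O(ln n)
      = 5n (ln 180 − 1) + O(ln n).
Numerically ln(180) − 1 ≈ 4.1930.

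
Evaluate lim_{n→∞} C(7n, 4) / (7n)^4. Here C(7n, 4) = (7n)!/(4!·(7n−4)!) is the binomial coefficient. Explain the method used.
lim = 1/4! = 1/24

With N = 7n → ∞: C(N, 4) / N^4 = [N(N−1)…(N−3)] / (4! · N^4) = (1/4!) · 1 · (1 − 1/(7n)) · (1 − 2/(7n)) · (1 − 3/(7n)). Each factor → 1 as N → ∞, so the limit is 1/4! = 1/24.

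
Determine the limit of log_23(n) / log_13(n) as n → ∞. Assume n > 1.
lim = ln(13) / ln(23) = log_23(13)

Change of base: log_23(n) = ln n / ln 23 and log_13(n) = ln n / ln 13. The ratio is (ln n / ln 23) · (ln 13 / ln n) = ln 13 / ln 23, a constant independent of n. So the limit is ln 13 / ln 23 = log_23(13).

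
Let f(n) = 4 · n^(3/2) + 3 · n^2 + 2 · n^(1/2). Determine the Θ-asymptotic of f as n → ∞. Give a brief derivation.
f(n) ∈ Θ(n^2)

Compare the terms by growth order. For large n, n^a · (log n)^b dominates n^a' · (log n)^b' iff a > a', or (a = a' and b > b'). Ranking the 3 terms shows the dominant one is 3 · n^2. Hence f(n) ∈ Θ(n^2).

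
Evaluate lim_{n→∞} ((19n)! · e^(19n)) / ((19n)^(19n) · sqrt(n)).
lim = sqrt(2π·19)

Stirling: (19n)! ~ sqrt(2π·19n) · (19n/e)^(19n). Hence
  (19n)! · e^(19n) / (19n)^(19n) ~ sqrt(2π·19n).
Dividing by sqrt(n): sqrt(2π·19n) / sqrt(n) = sqrt(2π·19) · n^((1−1)/2), so the limit is sqrt(2π·19).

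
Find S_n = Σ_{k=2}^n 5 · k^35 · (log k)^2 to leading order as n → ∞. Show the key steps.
S_n ~ 5 · n^36 · (log n)^2 / 36

By integral comparison, S_n = ∫_1^n 5 · x^35 · (log x)^2 dx + O(n^35 · (log n)^2). For the integral, the leading term of ∫_1^n x^35 (log x)^2 dx is n^36/36 · (log n)^2 (by repeated integration by parts; each step lowers the log-exponent and produces a relatively O(1/log n) correction). Hence S_n ~ 5 · n^36 · (log n)^2 / 36.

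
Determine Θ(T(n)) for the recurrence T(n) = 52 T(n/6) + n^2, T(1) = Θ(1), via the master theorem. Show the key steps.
T(n) = Θ(n^(log_6 52))

Master theorem: compare f(n) = n^2 to n^(log_6 52) where log_6 52 ≈ 2.205. Since 2 < log_6 52, we have f(n) = O(n^(log_6 52 − ε)) for some ε > 0 — Case 1. Hence T(n) = Θ(n^(log_6 52)).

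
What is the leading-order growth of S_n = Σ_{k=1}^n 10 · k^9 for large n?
S_n ~ n^10

By integral comparison (Euler-Maclaurin), Σ_{k=1}^n 10 · k^9 = 10 · ∫_0^n x^9 dx + O(n^9) = 10 · n^10/10 = n^10 + O(n^9). (Equivalently, Faulhaber's formula gives the same leading term.)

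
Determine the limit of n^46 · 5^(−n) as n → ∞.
lim = 0

Exponentials with base > 1 dominate every fixed polynomial: for any fixed c, n^c / 5^n → 0 as n → ∞ (e.g. by the ratio test, or by writing 5^n = e^(n ln 5) and noting e^(n ln 5) / n^c → ∞). Hence n^46 · 5^(−n) = n^46 / 5^n → 0.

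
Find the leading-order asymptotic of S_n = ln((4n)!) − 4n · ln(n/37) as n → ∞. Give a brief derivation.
S_n ~ 4n · (ln 148 − 1) + O(ln n)

Stirling: ln((4n)!) = 4n ln(4n) − 4n + O(ln n).
  S_n = 4n ln(4n) − 4n − 4n ln(n/37) + O(ln n)
      = 4n ln(4n) − 4n ln n + 4n ln 37 − 4n + O(ln n)
      = 4n ln 4 + 4n ln 37 − 4n + O(ln n)
      = 4n (ln 148 − 1) + O(ln n).
Numerically ln(148) − 1 ≈ 3.9972.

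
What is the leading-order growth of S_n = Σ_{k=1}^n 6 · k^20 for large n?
S_n ~ 2 · n^21 / 7

By integral comparison (Euler-Maclaurin), Σ_{k=1}^n 6 · k^20 = 6 · ∫_0^n x^20 dx + O(n^20) = 6 · n^21/21 = 2 · n^21 / 7 + O(n^20). (Equivalently, Faulhaber's formula gives the same leading term.)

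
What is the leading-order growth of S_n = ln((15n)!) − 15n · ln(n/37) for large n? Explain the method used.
S_n ~ 15n · (ln 555 − 1) + O(ln n)

Stirling: ln((15n)!) = 15n ln(15n) − 15n + O(ln n).
  S_n = 15n ln(15n) − 15n − 15n ln(n/37) + O(ln n)
      = 15n ln(15n) − 15n ln n + 15n ln 37 − 15n + O(ln n)
      = 15n ln 15 + 15n ln 37 − 15n + O(ln n)
      = 15n (ln 555 − 1) + O(ln n).
Numerically ln(555) − 1 ≈ 5.3190.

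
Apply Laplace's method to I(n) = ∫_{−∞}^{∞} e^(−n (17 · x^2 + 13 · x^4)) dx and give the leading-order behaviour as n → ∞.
I(n) ~ sqrt(π/(17n))

φ(x) = 17 · x^2 + 13 · x^4 has its unique global minimum at x* = 0 (since φ'(x) = 34x + 52x^3 = 0 only at x = 0 for real x with both coefficients positive, and φ → ∞ as |x| → ∞). At x* = 0, φ(0) = 0 and φ''(0) = 34. Laplace's method then gives
  I(n) ~ sqrt(2π / (n · φ''(0))) · e^(−n φ(0)) = sqrt(2π / (34n)) = sqrt(π/(17n)).
The 13 · x^4 term contributes only at subleading order (an O(1/n) relative correction).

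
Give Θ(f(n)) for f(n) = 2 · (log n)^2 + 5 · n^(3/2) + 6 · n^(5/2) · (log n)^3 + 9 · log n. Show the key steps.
f(n) ∈ Θ(n^(5/2) · (log n)^3)

Compare the terms by growth order. For large n, n^a · (log n)^b dominates n^a' · (log n)^b' iff a > a', or (a = a' and b > b'). Ranking the 4 terms shows the dominant one is 6 · n^(5/2) · (log n)^3. Hence f(n) ∈ Θ(n^(5/2) · (log n)^3).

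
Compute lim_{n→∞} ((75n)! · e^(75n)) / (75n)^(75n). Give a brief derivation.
lim = ∞

Stirling: (75n)! ~ sqrt(2π·75n) · (75n/e)^(75n). Hence
  (75n)! · e^(75n) / (75n)^(75n) ~ sqrt(2π·75n) = sqrt(2π·75) · sqrt(n) → ∞.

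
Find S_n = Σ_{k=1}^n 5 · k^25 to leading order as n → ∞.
S_n ~ 5 · n^26 / 26

By integral comparison (Euler-Maclaurin), Σ_{k=1}^n 5 · k^25 = 5 · ∫_0^n x^25 dx + O(n^25) = 5 · n^26/26 + O(n^25). (Equivalently, Faulhaber's formula gives the same leading term.)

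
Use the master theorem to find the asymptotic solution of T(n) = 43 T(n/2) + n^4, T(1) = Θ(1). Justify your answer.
T(n) = Θ(n^(log_2 43))

Master theorem: compare f(n) = n^4 to n^(log_2 43) where log_2 43 ≈ 5.426. Since 4 < log_2 43, we have f(n) = O(n^(log_2 43 − ε)) for some ε > 0 — Case 1. Hence T(n) = Θ(n^(log_2 43)).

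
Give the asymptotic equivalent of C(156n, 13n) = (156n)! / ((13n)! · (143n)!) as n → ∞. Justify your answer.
C(156n, 13n) ~ (8916100448256/285311670611)^(13n) · sqrt(6/(11π·13n))

Write N = 13n. Apply Stirling to each factorial:
  (12N)! ~ sqrt(2π·12N) · (12N/e)^(12N),
  N! ~ sqrt(2π N) · (N/e)^N,
  (11N)! ~ sqrt(2π·11N) · (11N/e)^(11N).
The exponential factors combine to (12N)^(12N) / (N^N · (11N)^(11N)) = 12^(12N)/11^(11N) = (12^12/11^11)^N = (8916100448256/285311670611)^N.
The square-root prefactors combine to sqrt(2π·12N) / (sqrt(2π N)·sqrt(2π·11N)) = sqrt(12 / (2π·11·N)) = sqrt(6/(11π·13n)).
Substituting N = 13n: C(156n, 13n) ~ (8916100448256/285311670611)^(13n) · sqrt(6/(11π·13n)).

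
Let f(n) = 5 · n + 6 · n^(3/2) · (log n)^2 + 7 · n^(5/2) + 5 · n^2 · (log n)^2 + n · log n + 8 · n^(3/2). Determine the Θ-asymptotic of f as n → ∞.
f(n) ∈ Θ(n^(5/2))

Compare the terms by growth order. For large n, n^a · (log n)^b dominates n^a' · (log n)^b' iff a > a', or (a = a' and b > b'). Ranking the 6 terms shows the dominant one is 7 · n^(5/2). Hence f(n) ∈ Θ(n^(5/2)).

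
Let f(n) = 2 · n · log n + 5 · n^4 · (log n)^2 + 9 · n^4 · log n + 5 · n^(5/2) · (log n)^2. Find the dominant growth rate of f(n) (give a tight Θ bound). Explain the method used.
f(n) ∈ Θ(n^4 · (log n)^2)

Compare the terms by growth order. For large n, n^a · (log n)^b dominates n^a' · (log n)^b' iff a > a', or (a = a' and b > b'). Ranking the 4 terms shows the dominant one is 5 · n^4 · (log n)^2. Hence f(n) ∈ Θ(n^4 · (log n)^2).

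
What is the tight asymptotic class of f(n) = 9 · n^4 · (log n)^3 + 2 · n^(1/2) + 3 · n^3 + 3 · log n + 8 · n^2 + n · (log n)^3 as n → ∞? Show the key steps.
f(n) ∈ Θ(n^4 · (log n)^3)

Compare the terms by growth order. For large n, n^a · (log n)^b dominates n^a' · (log n)^b' iff a > a', or (a = a' and b > b'). Ranking the 6 terms shows the dominant one is 9 · n^4 · (log n)^3. Hence f(n) ∈ Θ(n^4 · (log n)^3).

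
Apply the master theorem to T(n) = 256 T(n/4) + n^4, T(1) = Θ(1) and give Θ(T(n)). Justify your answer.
T(n) = Θ(n^4 log n)

log_4 256 = 4, and f(n) = n^4 = Θ(n^(log_4 256)). This is Case 2 of the master theorem: T(n) = Θ(f(n) · log n) = Θ(n^4 log n).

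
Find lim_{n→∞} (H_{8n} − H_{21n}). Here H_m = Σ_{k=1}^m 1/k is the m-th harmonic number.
lim = ln(8/21)

Euler-Maclaurin gives H_m = ln m + γ + 1/(2m) + O(1/m^2). The γ and O(1/m) terms cancel in the difference:
  H_{8n} − H_{21n} = ln(8n) − ln(21n) + O(1/n) = ln(8/21) + O(1/n).
Hence the limit is ln(8/21).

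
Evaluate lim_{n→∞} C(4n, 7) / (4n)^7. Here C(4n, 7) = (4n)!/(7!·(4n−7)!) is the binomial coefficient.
lim = 1/7! = 1/5040

With N = 4n → ∞: C(N, 7) / N^7 = [N(N−1)…(N−6)] / (7! · N^7) = (1/7!) · 1 · (1 − 1/(4n)) · … · (1 − 6/(4n)). Each factor → 1 as N → ∞, so the limit is 1/7! = 1/5040.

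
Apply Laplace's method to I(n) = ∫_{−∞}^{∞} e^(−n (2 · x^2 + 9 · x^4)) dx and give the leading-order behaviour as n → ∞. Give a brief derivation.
I(n) ~ sqrt(π/(2n))

φ(x) = 2 · x^2 + 9 · x^4 has its unique global minimum at x* = 0 (since φ'(x) = 4x + 36x^3 = 0 only at x = 0 for real x with both coefficients positive, and φ → ∞ as |x| → ∞). At x* = 0, φ(0) = 0 and φ''(0) = 4. Laplace's method then gives
  I(n) ~ sqrt(2π / (n · φ''(0))) · e^(−n φ(0)) = sqrt(2π / (4n)) = sqrt(π/(2n)).
The 9 · x^4 term contributes only at subleading order (an O(1/n) relative correction).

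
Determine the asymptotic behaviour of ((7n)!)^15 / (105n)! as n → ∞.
((7n)!)^15/(105n)! ~ ((2π·7n)^(14/2) / sqrt(15)) · 15^(−15·7n)  →  0

Write N = 7n. Stirling: N! ~ sqrt(2π N)(N/e)^N and (15N)! ~ sqrt(2π·15N)·(15N/e)^(15N).
  (N!)^15/(15N)! ~ (2π N)^(15/2) (N/e)^(15N) / [sqrt(2π·15N) (15N/e)^(15N)]
     = (2π N)^(15/2) / sqrt(2π·15N) · (N/(15N))^(15N)
     = (2π N)^((15−1)/2) / sqrt(15) · 15^(−15N).
Since 15^15 > 1, the factor 15^(−15N) decays exponentially, so the ratio → 0. Substituting N = 7n gives the stated form.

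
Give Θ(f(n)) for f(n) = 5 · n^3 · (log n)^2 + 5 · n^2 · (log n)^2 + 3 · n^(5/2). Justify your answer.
f(n) ∈ Θ(n^3 · (log n)^2)

Compare the terms by growth order. For large n, n^a · (log n)^b dominates n^a' · (log n)^b' iff a > a', or (a = a' and b > b'). Ranking the 3 terms shows the dominant one is 5 · n^3 · (log n)^2. Hence f(n) ∈ Θ(n^3 · (log n)^2).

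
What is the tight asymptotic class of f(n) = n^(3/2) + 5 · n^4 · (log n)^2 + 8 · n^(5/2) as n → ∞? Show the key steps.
f(n) ∈ Θ(n^4 · (log n)^2)

Compare the terms by growth order. For large n, n^a · (log n)^b dominates n^a' · (log n)^b' iff a > a', or (a = a' and b > b'). Ranking the 3 terms shows the dominant one is 5 · n^4 · (log n)^2. Hence f(n) ∈ Θ(n^4 · (log n)^2).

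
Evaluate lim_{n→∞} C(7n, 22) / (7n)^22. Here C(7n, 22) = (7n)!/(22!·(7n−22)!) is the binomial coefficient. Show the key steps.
lim = 1/22! = 1/1124000727777607680000

With N = 7n → ∞: C(N, 22) / N^22 = [N(N−1)…(N−21)] / (22! · N^22) = (1/22!) · 1 · (1 − 1/(7n)) · … · (1 − 21/(7n)). Each factor → 1 as N → ∞, so the limit is 1/22! = 1/1124000727777607680000.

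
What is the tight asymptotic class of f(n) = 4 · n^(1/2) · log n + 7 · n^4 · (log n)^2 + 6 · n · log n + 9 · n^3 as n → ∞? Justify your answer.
f(n) ∈ Θ(n^4 · (log n)^2)

Compare the terms by growth order. For large n, n^a · (log n)^b dominates n^a' · (log n)^b' iff a > a', or (a = a' and b > b'). Ranking the 4 terms shows the dominant one is 7 · n^4 · (log n)^2. Hence f(n) ∈ Θ(n^4 · (log n)^2).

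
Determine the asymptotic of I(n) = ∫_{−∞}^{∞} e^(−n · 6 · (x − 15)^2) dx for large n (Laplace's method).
I(n) = sqrt(π/(6n))

Here φ(x) = 6 · (x − 15)^2 has its unique minimum at x* = 15 with φ(x*) = 0 and φ''(x*) = 12. Laplace's method gives
  I(n) ~ e^(−n φ(x*)) · sqrt(2π / (n · φ''(x*))) = sqrt(2π / (12n)) = sqrt(π/(6n)).
This is exact: substituting u = (x − 15)·sqrt(6n) gives I(n) = (1/sqrt(6n)) ∫_{−∞}^{∞} e^(−u^2) du = sqrt(π/(6n)).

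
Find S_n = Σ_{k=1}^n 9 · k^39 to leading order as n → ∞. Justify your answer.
S_n ~ 9 · n^40 / 40

By integral comparison (Euler-Maclaurin), Σ_{k=1}^n 9 · k^39 = 9 · ∫_0^n x^39 dx + O(n^39) = 9 · n^40/40 + O(n^39). (Equivalently, Faulhaber's formula gives the same leading term.)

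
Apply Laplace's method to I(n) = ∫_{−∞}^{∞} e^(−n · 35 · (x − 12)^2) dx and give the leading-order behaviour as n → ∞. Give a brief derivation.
I(n) = sqrt(π/(35n))

Here φ(x) = 35 · (x − 12)^2 has its unique minimum at x* = 12 with φ(x*) = 0 and φ''(x*) = 70. Laplace's method gives
  I(n) ~ e^(−n φ(x*)) · sqrt(2π / (n · φ''(x*))) = sqrt(2π / (70n)) = sqrt(π/(35n)).
This is exact: substituting u = (x − 12)·sqrt(35n) gives I(n) = (1/sqrt(35n)) ∫_{−∞}^{∞} e^(−u^2) du = sqrt(π/(35n)).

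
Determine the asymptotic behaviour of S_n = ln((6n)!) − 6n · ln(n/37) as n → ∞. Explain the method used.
S_n ~ 6n · (ln 222 − 1) + O(ln n)

Stirling: ln((6n)!) = 6n ln(6n) − 6n + O(ln n).
  S_n = 6n ln(6n) − 6n − 6n ln(n/37) + O(ln n)
      = 6n ln(6n) − 6n ln n + 6n ln 37 − 6n + O(ln n)
      = 6n ln 6 + 6n ln 37 − 6n + O(ln n)
      = 6n (ln 222 − 1) + O(ln n).
Numerically ln(222) − 1 ≈ 4.4027.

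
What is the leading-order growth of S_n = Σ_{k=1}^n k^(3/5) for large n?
S_n ~ (5/8) · n^(8/5)

Integral comparison: Σ_{k=1}^n k^(3/5) = ∫_0^n x^(3/5) dx + O(n^(3/5)). The integral is n^(1 + 3/5) / (1 + 3/5) = n^((3+5)/5) / ((3+5)/5) = (5/8) · n^(8/5).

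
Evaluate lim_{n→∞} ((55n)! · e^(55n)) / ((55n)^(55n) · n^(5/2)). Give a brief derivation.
lim = 0

Stirling: (55n)! ~ sqrt(2π·55n) · (55n/e)^(55n). Hence
  (55n)! · e^(55n) / (55n)^(55n) ~ sqrt(2π·55n).
Dividing by n^(5/2): sqrt(2π·55n) / n^(5/2) = sqrt(2π·55) · n^((1−5)/2), so the expression behaves like sqrt(2π·55) · n^((1−5)/2) → 0.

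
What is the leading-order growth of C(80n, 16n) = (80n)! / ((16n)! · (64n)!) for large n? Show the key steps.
C(80n, 16n) ~ (3125/256)^(16n) · sqrt(5/(8π·16n))

Write N = 16n. Apply Stirling to each factorial:
  (5N)! ~ sqrt(2π·5N) · (5N/e)^(5N),
  N! ~ sqrt(2π N) · (N/e)^N,
  (4N)! ~ sqrt(2π·4N) · (4N/e)^(4N).
The exponential factors combine to (5N)^(5N) / (N^N · (4N)^(4N)) = 5^(5N)/4^(4N) = (5^5/4^4)^N = (3125/256)^N.
The square-root prefactors combine to sqrt(2π·5N) / (sqrt(2π N)·sqrt(2π·4N)) = sqrt(5 / (2π·4·N)) = sqrt(5/(8π·16n)).
Substituting N = 16n: C(80n, 16n) ~ (3125/256)^(16n) · sqrt(5/(8π·16n)).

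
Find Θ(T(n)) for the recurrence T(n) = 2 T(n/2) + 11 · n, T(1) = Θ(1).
T(n) = Θ(n log n)

log_2 2 = 1, and f(n) = 11 · n = Θ(n^(log_2 2)). This is Case 2 of the master theorem: T(n) = Θ(f(n) · log n) = Θ(n log n).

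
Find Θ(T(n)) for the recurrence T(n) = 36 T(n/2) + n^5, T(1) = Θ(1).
T(n) = Θ(n^(log_2 36))

Master theorem: compare f(n) = n^5 to n^(log_2 36) where log_2 36 ≈ 5.170. Since 5 < log_2 36, we have f(n) = O(n^(log_2 36 − ε)) for some ε > 0 — Case 1. Hence T(n) = Θ(n^(log_2 36)).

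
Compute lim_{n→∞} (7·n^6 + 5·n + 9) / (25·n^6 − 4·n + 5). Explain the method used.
lim = 7/25

For large n the leading n^6 terms dominate both numerator and denominator. Dividing top and bottom by n^6, every other term tends to 0, leaving 7/25.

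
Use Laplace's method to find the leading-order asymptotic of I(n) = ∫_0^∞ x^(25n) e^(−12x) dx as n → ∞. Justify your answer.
I(n) ~ (sqrt(2π·25n) / 12) · (25n/(12e))^(25n)

Write the integrand as exp(25n ln x − 12x) and set f(x) = 25n ln x − 12x. Then f'(x) = 25n/x − 12 = 0 at x* = 25n/12, and f''(x*) = −25n/x*^2 = −12^2/(25n). Laplace's method (interior maximum) gives
  I(n) ~ e^(f(x*)) · sqrt(2π / |f''(x*)|)
        = exp(25n ln(25n/12) − 25n) · sqrt(2π · 25n / 12^2)
        = (25n/12)^(25n) e^(−25n) · sqrt(2π·25n) / 12
        = (sqrt(2π·25n) / 12) · (25n/(12e))^(25n).
This matches Γ(25n+1)/12^(25n+1) with Stirling applied to Γ.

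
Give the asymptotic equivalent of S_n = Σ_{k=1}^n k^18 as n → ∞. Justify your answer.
S_n ~ n^19 / 19

By integral comparison (Euler-Maclaurin), Σ_{k=1}^n k^18 = ∫_0^n x^18 dx + O(n^18) = n^19/19 + O(n^18). (Equivalently, Faulhaber's formula gives the same leading term.)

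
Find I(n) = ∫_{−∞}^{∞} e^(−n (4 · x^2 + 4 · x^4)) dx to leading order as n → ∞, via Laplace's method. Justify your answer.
I(n) ~ sqrt(π/(4n))

φ(x) = 4 · x^2 + 4 · x^4 has its unique global minimum at x* = 0 (since φ'(x) = 8x + 16x^3 = 0 only at x = 0 for real x with both coefficients positive, and φ → ∞ as |x| → ∞). At x* = 0, φ(0) = 0 and φ''(0) = 8. Laplace's method then gives
  I(n) ~ sqrt(2π / (n · φ''(0))) · e^(−n φ(0)) = sqrt(2π / (8n)) = sqrt(π/(4n)).
The 4 · x^4 term contributes only at subleading order (an O(1/n) relative correction).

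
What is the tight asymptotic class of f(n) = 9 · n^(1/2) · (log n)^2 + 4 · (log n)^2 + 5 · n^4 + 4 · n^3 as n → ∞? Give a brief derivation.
f(n) ∈ Θ(n^4)

Compare the terms by growth order. For large n, n^a · (log n)^b dominates n^a' · (log n)^b' iff a > a', or (a = a' and b > b'). Ranking the 4 terms shows the dominant one is 5 · n^4. Hence f(n) ∈ Θ(n^4).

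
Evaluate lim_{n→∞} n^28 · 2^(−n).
lim = 0

Exponentials with base > 1 dominate every fixed polynomial: for any fixed c, n^c / 2^n → 0 as n → ∞ (e.g. by the ratio test, or by writing 2^n = e^(n ln 2) and noting e^(n ln 2) / n^c → ∞). Hence n^28 · 2^(−n) = n^28 / 2^n → 0.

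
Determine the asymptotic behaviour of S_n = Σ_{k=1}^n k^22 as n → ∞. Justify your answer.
S_n ~ n^23 / 23

By integral comparison (Euler-Maclaurin), Σ_{k=1}^n k^22 = ∫_0^n x^22 dx + O(n^22) = n^23/23 + O(n^22). (Equivalently, Faulhaber's formula gives the same leading term.)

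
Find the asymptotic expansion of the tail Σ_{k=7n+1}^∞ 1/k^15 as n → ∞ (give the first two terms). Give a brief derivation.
Σ_{k>7n} 1/k^15 = 1/(14 · (7n)^14) − 1/(2 · (7n)^15) + O(1/(7n)^16)

Compare to the integral: ∫_{7n}^∞ x^(−15) dx = [−x^(−14)/14]_{7n}^∞ = 1/((15−1)·(7n)^14). The Euler-Maclaurin correction adds −f(7n)/2 = −1/(2·(7n)^15). Euler-Maclaurin then gives
  Σ_{k>7n} 1/k^15 = ∫_{7n}^∞ dx/x^15 − 1/(2·(7n)^15) + O(1/(7n)^16).
(Equivalently this is ζ(15) − Σ_{k≤7n} 1/k^15.)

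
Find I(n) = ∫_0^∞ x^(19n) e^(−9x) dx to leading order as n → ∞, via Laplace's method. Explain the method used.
I(n) ~ (sqrt(2π·19n) / 9) · (19n/(9e))^(19n)

Write the integrand as exp(19n ln x − 9x) and set f(x) = 19n ln x − 9x. Then f'(x) = 19n/x − 9 = 0 at x* = 19n/9, and f''(x*) = −19n/x*^2 = −9^2/(19n). Laplace's method (interior maximum) gives
  I(n) ~ e^(f(x*)) · sqrt(2π / |f''(x*)|)
        = exp(19n ln(19n/9) − 19n) · sqrt(2π · 19n / 9^2)
        = (19n/9)^(19n) e^(−19n) · sqrt(2π·19n) / 9
        = (sqrt(2π·19n) / 9) · (19n/(9e))^(19n).
This matches Γ(19n+1)/9^(19n+1) with Stirling applied to Γ.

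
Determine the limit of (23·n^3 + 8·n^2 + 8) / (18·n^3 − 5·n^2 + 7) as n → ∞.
lim = 23/18

For large n the leading n^3 terms dominate both numerator and denominator. Dividing top and bottom by n^3, every other term tends to 0, leaving 23/18.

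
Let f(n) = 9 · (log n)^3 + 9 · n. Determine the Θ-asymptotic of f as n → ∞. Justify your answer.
f(n) ∈ Θ(n)

Compare the terms by growth order. For large n, n^a · (log n)^b dominates n^a' · (log n)^b' iff a > a', or (a = a' and b > b'). Ranking the 2 terms shows the dominant one is 9 · n. Hence f(n) ∈ Θ(n).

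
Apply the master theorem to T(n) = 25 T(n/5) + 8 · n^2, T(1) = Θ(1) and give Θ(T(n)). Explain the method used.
T(n) = Θ(n^2 log n)

log_5 25 = 2, and f(n) = 8 · n^2 = Θ(n^(log_5 25)). This is Case 2 of the master theorem: T(n) = Θ(f(n) · log n) = Θ(n^2 log n).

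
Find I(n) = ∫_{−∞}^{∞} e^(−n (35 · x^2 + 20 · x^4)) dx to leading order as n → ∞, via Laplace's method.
I(n) ~ sqrt(π/(35n))

φ(x) = 35 · x^2 + 20 · x^4 has its unique global minimum at x* = 0 (since φ'(x) = 70x + 80x^3 = 0 only at x = 0 for real x with both coefficients positive, and φ → ∞ as |x| → ∞). At x* = 0, φ(0) = 0 and φ''(0) = 70. Laplace's method then gives
  I(n) ~ sqrt(2π / (n · φ''(0))) · e^(−n φ(0)) = sqrt(2π / (70n)) = sqrt(π/(35n)).
The 20 · x^4 term contributes only at subleading order (an O(1/n) relative correction).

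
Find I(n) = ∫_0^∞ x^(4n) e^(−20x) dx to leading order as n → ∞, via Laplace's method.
I(n) ~ (sqrt(2π·4n) / 20) · (4n/(20e))^(4n)

Write the integrand as exp(4n ln x − 20x) and set f(x) = 4n ln x − 20x. Then f'(x) = 4n/x − 20 = 0 at x* = 4n/20, and f''(x*) = −4n/x*^2 = −20^2/(4n). Laplace's method (interior maximum) gives
  I(n) ~ e^(f(x*)) · sqrt(2π / |f''(x*)|)
        = exp(4n ln(4n/20) − 4n) · sqrt(2π · 4n / 20^2)
        = (4n/20)^(4n) e^(−4n) · sqrt(2π·4n) / 20
        = (sqrt(2π·4n) / 20) · (4n/(20e))^(4n).
This matches Γ(4n+1)/20^(4n+1) with Stirling applied to Γ.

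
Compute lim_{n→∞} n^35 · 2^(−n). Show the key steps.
lim = 0

Exponentials with base > 1 dominate every fixed polynomial: for any fixed c, n^c / 2^n → 0 as n → ∞ (e.g. by the ratio test, or by writing 2^n = e^(n ln 2) and noting e^(n ln 2) / n^c → ∞). Hence n^35 · 2^(−n) = n^35 / 2^n → 0.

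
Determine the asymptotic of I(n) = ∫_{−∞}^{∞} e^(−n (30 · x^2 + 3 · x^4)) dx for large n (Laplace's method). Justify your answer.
I(n) ~ sqrt(π/(30n))

φ(x) = 30 · x^2 + 3 · x^4 has its unique global minimum at x* = 0 (since φ'(x) = 60x + 12x^3 = 0 only at x = 0 for real x with both coefficients positive, and φ → ∞ as |x| → ∞). At x* = 0, φ(0) = 0 and φ''(0) = 60. Laplace's method then gives
  I(n) ~ sqrt(2π / (n · φ''(0))) · e^(−n φ(0)) = sqrt(2π / (60n)) = sqrt(π/(30n)).
The 3 · x^4 term contributes only at subleading order (an O(1/n) relative correction).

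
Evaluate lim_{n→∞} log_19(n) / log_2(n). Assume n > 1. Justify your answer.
lim = ln(2) / ln(19) = log_19(2)

Change of base: log_19(n) = ln n / ln 19 and log_2(n) = ln n / ln 2. The ratio is (ln n / ln 19) · (ln 2 / ln n) = ln 2 / ln 19, a constant independent of n. So the limit is ln 2 / ln 19 = log_19(2).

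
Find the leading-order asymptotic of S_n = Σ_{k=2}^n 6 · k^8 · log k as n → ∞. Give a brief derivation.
S_n ~ 2 · n^9 log n / 3 − 2 · n^9 / 27

By integral comparison, S_n = ∫_1^n 6 · x^8 · log x dx + O(n^8 · log n). For the integral, ∫ x^8 log x dx = n^9 log n / 9 − n^9/81 (integration by parts). Hence S_n ~ 2 · n^9 log n / 3 − 2 · n^9 / 27.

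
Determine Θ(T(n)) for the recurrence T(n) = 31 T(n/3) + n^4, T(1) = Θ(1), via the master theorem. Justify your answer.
T(n) = Θ(n^4)

log_3 31 ≈ 3.126. f(n) = n^4 dominates n^(log_3 31) since 4 > 3.126, and the regularity condition a·f(n/b) = 31·(n/3)^4 = (31/81)·n^4 ≤ c·f(n) holds with c = 31/81 ≈ 0.383 < 1. So this is Case 3: T(n) = Θ(f(n)) = Θ(n^4).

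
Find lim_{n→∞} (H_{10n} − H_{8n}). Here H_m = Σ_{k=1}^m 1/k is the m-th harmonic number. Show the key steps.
lim = ln(10/8) = ln(5/4)

Euler-Maclaurin gives H_m = ln m + γ + 1/(2m) + O(1/m^2). The γ and O(1/m) terms cancel in the difference:
  H_{10n} − H_{8n} = ln(10n) − ln(8n) + O(1/n) = ln(10/8) + O(1/n).
Hence the limit is ln(10/8) = ln(5/4).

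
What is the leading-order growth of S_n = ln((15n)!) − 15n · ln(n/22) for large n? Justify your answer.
S_n ~ 15n · (ln 330 − 1) + O(ln n)

Stirling: ln((15n)!) = 15n ln(15n) − 15n + O(ln n).
  S_n = 15n ln(15n) − 15n − 15n ln(n/22) + O(ln n)
      = 15n ln(15n) − 15n ln n + 15n ln 22 − 15n + O(ln n)
      = 15n ln 15 + 15n ln 22 − 15n + O(ln n)
      = 15n (ln 330 − 1) + O(ln n).
Numerically ln(330) − 1 ≈ 4.7991.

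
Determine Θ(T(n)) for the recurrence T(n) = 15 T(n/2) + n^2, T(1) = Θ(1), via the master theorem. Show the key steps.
T(n) = Θ(n^(log_2 15))

Master theorem: compare f(n) = n^2 to n^(log_2 15) where log_2 15 ≈ 3.907. Since 2 < log_2 15, we have f(n) = O(n^(log_2 15 − ε)) for some ε > 0 — Case 1. Hence T(n) = Θ(n^(log_2 15)).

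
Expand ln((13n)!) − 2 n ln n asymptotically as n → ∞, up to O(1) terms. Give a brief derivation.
ln((13n)!) − 2 n ln n = 11 n ln n + 13(ln 13 − 1) n + (1/2) ln(2π·13n) + O(1/n)

Stirling: ln((13n)!) = 13n ln(13n) − 13n + (1/2) ln(2π·13n) + O(1/n).
Expand 13n ln(13n) = 13n (ln n + ln 13) = 13n ln n + 13n ln 13.
Subtract 2n ln n: leading term is (13 − 2) n ln n = 11 n ln n. The next term is 13n ln 13 − 13n = 13(ln 13 − 1) n. Then the (1/2) ln(2π·13n) correction.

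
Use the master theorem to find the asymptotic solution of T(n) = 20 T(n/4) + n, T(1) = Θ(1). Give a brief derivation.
T(n) = Θ(n^(log_4 20))

Master theorem: compare f(n) = n to n^(log_4 20) where log_4 20 ≈ 2.161. Since 1 < log_4 20, we have f(n) = O(n^(log_4 20 − ε)) for some ε > 0 — Case 1. Hence T(n) = Θ(n^(log_4 20)).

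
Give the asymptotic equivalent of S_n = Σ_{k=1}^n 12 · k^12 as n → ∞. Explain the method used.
S_n ~ 12 · n^13 / 13

By integral comparison (Euler-Maclaurin), Σ_{k=1}^n 12 · k^12 = 12 · ∫_0^n x^12 dx + O(n^12) = 12 · n^13/13 + O(n^12). (Equivalently, Faulhaber's formula gives the same leading term.)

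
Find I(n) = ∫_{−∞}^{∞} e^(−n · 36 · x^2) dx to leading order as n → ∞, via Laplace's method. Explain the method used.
I(n) = sqrt(π/(36n))

Here φ(x) = 36 · x^2 has its unique minimum at x* = 0 with φ(x*) = 0 and φ''(x*) = 72. Laplace's method gives
  I(n) ~ e^(−n φ(x*)) · sqrt(2π / (n · φ''(x*))) = sqrt(2π / (72n)) = sqrt(π/(36n)).
This is exact: substituting u = (x − 0)·sqrt(36n) gives I(n) = (1/sqrt(36n)) ∫_{−∞}^{∞} e^(−u^2) du = sqrt(π/(36n)).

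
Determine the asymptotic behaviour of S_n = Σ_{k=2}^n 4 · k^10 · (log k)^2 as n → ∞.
S_n ~ 4 · n^11 · (log n)^2 / 11

By integral comparison, S_n = ∫_1^n 4 · x^10 · (log x)^2 dx + O(n^10 · (log n)^2). For the integral, the leading term of ∫_1^n x^10 (log x)^2 dx is n^11/11 · (log n)^2 (by repeated integration by parts; each step lowers the log-exponent and produces a relatively O(1/log n) correction). Hence S_n ~ 4 · n^11 · (log n)^2 / 11.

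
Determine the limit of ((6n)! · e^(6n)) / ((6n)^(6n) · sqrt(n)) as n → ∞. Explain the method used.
lim = sqrt(2π·6)

Stirling: (6n)! ~ sqrt(2π·6n) · (6n/e)^(6n). Hence
  (6n)! · e^(6n) / (6n)^(6n) ~ sqrt(2π·6n).
Dividing by sqrt(n): sqrt(2π·6n) / sqrt(n) = sqrt(2π·6) · n^((1−1)/2), so the limit is sqrt(2π·6).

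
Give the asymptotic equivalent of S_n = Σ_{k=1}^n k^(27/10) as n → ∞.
S_n ~ (10/37) · n^(37/10)

Integral comparison: Σ_{k=1}^n k^(27/10) = ∫_0^n x^(27/10) dx + O(n^(27/10)). The integral is n^(1 + 27/10) / (1 + 27/10) = n^((27+10)/10) / ((27+10)/10) = (10/37) · n^(37/10).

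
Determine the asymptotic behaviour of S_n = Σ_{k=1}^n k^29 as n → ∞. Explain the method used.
S_n ~ n^30 / 30

By integral comparison (Euler-Maclaurin), Σ_{k=1}^n k^29 = ∫_0^n x^29 dx + O(n^29) = n^30/30 + O(n^29). (Equivalently, Faulhaber's formula gives the same leading term.)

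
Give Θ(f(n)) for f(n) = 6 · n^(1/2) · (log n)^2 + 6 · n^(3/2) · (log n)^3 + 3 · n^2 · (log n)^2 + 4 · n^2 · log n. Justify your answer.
f(n) ∈ Θ(n^2 · (log n)^2)

Compare the terms by growth order. For large n, n^a · (log n)^b dominates n^a' · (log n)^b' iff a > a', or (a = a' and b > b'). Ranking the 4 terms shows the dominant one is 3 · n^2 · (log n)^2. Hence f(n) ∈ Θ(n^2 · (log n)^2).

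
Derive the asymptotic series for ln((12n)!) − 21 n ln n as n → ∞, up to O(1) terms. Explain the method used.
ln((12n)!) − 21 n ln n = −9 n ln n + 12(ln 12 − 1) n + (1/2) ln(2π·12n) + O(1/n)

Stirling: ln((12n)!) = 12n ln(12n) − 12n + (1/2) ln(2π·12n) + O(1/n).
Expand 12n ln(12n) = 12n (ln n + ln 12) = 12n ln n + 12n ln 12.
Subtract 21n ln n: leading term is (12 − 21) n ln n = −9 n ln n. The next term is 12n ln 12 − 12n = 12(ln 12 − 1) n. Then the (1/2) ln(2π·12n) correction.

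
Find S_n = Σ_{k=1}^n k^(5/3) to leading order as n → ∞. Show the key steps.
S_n ~ (3/8) · n^(8/3)

Integral comparison: Σ_{k=1}^n k^(5/3) = ∫_0^n x^(5/3) dx + O(n^(5/3)). The integral is n^(1 + 5/3) / (1 + 5/3) = n^((5+3)/3) / ((5+3)/3) = (3/8) · n^(8/3).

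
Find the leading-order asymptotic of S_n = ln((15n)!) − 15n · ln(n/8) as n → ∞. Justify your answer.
S_n ~ 15n · (ln 120 − 1) + O(ln n)

Stirling: ln((15n)!) = 15n ln(15n) − 15n + O(ln n).
  S_n = 15n ln(15n) − 15n − 15n ln(n/8) + O(ln n)
      = 15n ln(15n) − 15n ln n + 15n ln 8 − 15n + O(ln n)
      = 15n ln 15 + 15n ln 8 − 15n + O(ln n)
      = 15n (ln 120 − 1) + O(ln n).
Numerically ln(120) − 1 ≈ 3.7875.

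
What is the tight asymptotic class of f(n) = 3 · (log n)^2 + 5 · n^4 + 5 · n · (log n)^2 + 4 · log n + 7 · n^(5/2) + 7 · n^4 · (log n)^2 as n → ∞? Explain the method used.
f(n) ∈ Θ(n^4 · (log n)^2)

Compare the terms by growth order. For large n, n^a · (log n)^b dominates n^a' · (log n)^b' iff a > a', or (a = a' and b > b'). Ranking the 6 terms shows the dominant one is 7 · n^4 · (log n)^2. Hence f(n) ∈ Θ(n^4 · (log n)^2).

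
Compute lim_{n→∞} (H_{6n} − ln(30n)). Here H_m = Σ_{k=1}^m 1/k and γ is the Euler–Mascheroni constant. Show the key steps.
lim = −ln 5 + γ

By Euler-Maclaurin, H_m = ln m + γ + O(1/m). So
  H_{6n} − ln(30n) = ln(6n) + γ − ln(30n) + O(1/n)
                       = ln(6/30) + γ + O(1/n).
Hence the limit is ln(6/30) + γ (= −ln 5).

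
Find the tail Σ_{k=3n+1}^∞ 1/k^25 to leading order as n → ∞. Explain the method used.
Σ_{k>3n} 1/k^25 ~ 1/(24 · (3n)^24)

Compare to the integral: ∫_{3n}^∞ x^(−25) dx = [−x^(−24)/24]_{3n}^∞ = 1/((25−1)·(3n)^24). Euler-Maclaurin then gives
  Σ_{k>3n} 1/k^25 = ∫_{3n}^∞ dx/x^25 − 1/(2·(3n)^25) + O(1/(3n)^26).
(Equivalently this is ζ(25) − Σ_{k≤3n} 1/k^25.)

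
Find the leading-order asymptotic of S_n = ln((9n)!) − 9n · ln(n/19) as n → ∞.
S_n ~ 9n · (ln 171 − 1) + O(ln n)

Stirling: ln((9n)!) = 9n ln(9n) − 9n + O(ln n).
  S_n = 9n ln(9n) − 9n − 9n ln(n/19) + O(ln n)
      = 9n ln(9n) − 9n ln n + 9n ln 19 − 9n + O(ln n)
      = 9n ln 9 + 9n ln 19 − 9n + O(ln n)
      = 9n (ln 171 − 1) + O(ln n).
Numerically ln(171) − 1 ≈ 4.1417.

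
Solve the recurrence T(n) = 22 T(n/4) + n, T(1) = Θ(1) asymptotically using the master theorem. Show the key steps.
T(n) = Θ(n^(log_4 22))

Master theorem: compare f(n) = n to n^(log_4 22) where log_4 22 ≈ 2.230. Since 1 < log_4 22, we have f(n) = O(n^(log_4 22 − ε)) for some ε > 0 — Case 1. Hence T(n) = Θ(n^(log_4 22)).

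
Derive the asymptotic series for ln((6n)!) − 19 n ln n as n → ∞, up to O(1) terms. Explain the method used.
ln((6n)!) − 19 n ln n = −13 n ln n + 6(ln 6 − 1) n + (1/2) ln(2π·6n) + O(1/n)

Stirling: ln((6n)!) = 6n ln(6n) − 6n + (1/2) ln(2π·6n) + O(1/n).
Expand 6n ln(6n) = 6n (ln n + ln 6) = 6n ln n + 6n ln 6.
Subtract 19n ln n: leading term is (6 − 19) n ln n = −13 n ln n. The next term is 6n ln 6 − 6n = 6(ln 6 − 1) n. Then the (1/2) ln(2π·6n) correction.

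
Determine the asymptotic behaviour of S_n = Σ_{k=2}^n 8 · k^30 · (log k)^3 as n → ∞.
S_n ~ 8 · n^31 · (log n)^3 / 31

By integral comparison, S_n = ∫_1^n 8 · x^30 · (log x)^3 dx + O(n^30 · (log n)^3). For the integral, the leading term of ∫_1^n x^30 (log x)^3 dx is n^31/31 · (log n)^3 (by repeated integration by parts; each step lowers the log-exponent and produces a relatively O(1/log n) correction). Hence S_n ~ 8 · n^31 · (log n)^3 / 31.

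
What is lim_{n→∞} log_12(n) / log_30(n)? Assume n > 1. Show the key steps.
lim = ln(30) / ln(12) = log_12(30)

Change of base: log_12(n) = ln n / ln 12 and log_30(n) = ln n / ln 30. The ratio is (ln n / ln 12) · (ln 30 / ln n) = ln 30 / ln 12, a constant independent of n. So the limit is ln 30 / ln 12 = log_12(30).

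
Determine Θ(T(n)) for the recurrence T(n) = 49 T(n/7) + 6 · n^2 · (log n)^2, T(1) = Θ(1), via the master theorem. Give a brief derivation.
T(n) = Θ(n^2 · (log n)^3)

Here log_7 49 = 2 and f(n) = 6 · n^2 · (log n)^2 = Θ(n^(log_7 49) · (log n)^2). This is the extended Case 2 of the master theorem (f matches the critical exponent up to log factors), giving T(n) = Θ(n^(log_7 49) · (log n)^(2+1)) = Θ(n^2 · (log n)^3).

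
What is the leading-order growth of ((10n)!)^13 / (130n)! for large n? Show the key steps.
((10n)!)^13/(130n)! ~ ((2π·10n)^(12/2) / sqrt(13)) · 13^(−13·10n)  →  0

Write N = 10n. Stirling: N! ~ sqrt(2π N)(N/e)^N and (13N)! ~ sqrt(2π·13N)·(13N/e)^(13N).
  (N!)^13/(13N)! ~ (2π N)^(13/2) (N/e)^(13N) / [sqrt(2π·13N) (13N/e)^(13N)]
     = (2π N)^(13/2) / sqrt(2π·13N) · (N/(13N))^(13N)
     = (2π N)^((13−1)/2) / sqrt(13) · 13^(−13N).
Since 13^13 > 1, the factor 13^(−13N) decays exponentially, so the ratio → 0. Substituting N = 10n gives the stated form.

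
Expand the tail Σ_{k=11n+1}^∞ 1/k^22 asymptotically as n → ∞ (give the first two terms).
Σ_{k>11n} 1/k^22 = 1/(21 · (11n)^21) − 1/(2 · (11n)^22) + O(1/(11n)^23)

Compare to the integral: ∫_{11n}^∞ x^(−22) dx = [−x^(−21)/21]_{11n}^∞ = 1/((22−1)·(11n)^21). The Euler-Maclaurin correction adds −f(11n)/2 = −1/(2·(11n)^22). Euler-Maclaurin then gives
  Σ_{k>11n} 1/k^22 = ∫_{11n}^∞ dx/x^22 − 1/(2·(11n)^22) + O(1/(11n)^23).
(Equivalently this is ζ(22) − Σ_{k≤11n} 1/k^22.)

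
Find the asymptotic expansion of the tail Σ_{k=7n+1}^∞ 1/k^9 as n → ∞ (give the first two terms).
Σ_{k>7n} 1/k^9 = 1/(8 · (7n)^8) − 1/(2 · (7n)^9) + O(1/(7n)^10)

Compare to the integral: ∫_{7n}^∞ x^(−9) dx = [−x^(−8)/8]_{7n}^∞ = 1/((9−1)·(7n)^8). The Euler-Maclaurin correction adds −f(7n)/2 = −1/(2·(7n)^9). Euler-Maclaurin then gives
  Σ_{k>7n} 1/k^9 = ∫_{7n}^∞ dx/x^9 − 1/(2·(7n)^9) + O(1/(7n)^10).
(Equivalently this is ζ(9) − Σ_{k≤7n} 1/k^9.)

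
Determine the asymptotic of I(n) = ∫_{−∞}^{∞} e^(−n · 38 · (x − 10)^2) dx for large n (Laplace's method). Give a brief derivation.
I(n) = sqrt(π/(38n))

Here φ(x) = 38 · (x − 10)^2 has its unique minimum at x* = 10 with φ(x*) = 0 and φ''(x*) = 76. Laplace's method gives
  I(n) ~ e^(−n φ(x*)) · sqrt(2π / (n · φ''(x*))) = sqrt(2π / (76n)) = sqrt(π/(38n)).
This is exact: substituting u = (x − 10)·sqrt(38n) gives I(n) = (1/sqrt(38n)) ∫_{−∞}^{∞} e^(−u^2) du = sqrt(π/(38n)).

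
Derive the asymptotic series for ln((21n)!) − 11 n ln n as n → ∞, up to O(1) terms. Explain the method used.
ln((21n)!) − 11 n ln n = 10 n ln n + 21(ln 21 − 1) n + (1/2) ln(2π·21n) + O(1/n)

Stirling: ln((21n)!) = 21n ln(21n) − 21n + (1/2) ln(2π·21n) + O(1/n).
Expand 21n ln(21n) = 21n (ln n + ln 21) = 21n ln n + 21n ln 21.
Subtract 11n ln n: leading term is (21 − 11) n ln n = 10 n ln n. The next term is 21n ln 21 − 21n = 21(ln 21 − 1) n. Then the (1/2) ln(2π·21n) correction.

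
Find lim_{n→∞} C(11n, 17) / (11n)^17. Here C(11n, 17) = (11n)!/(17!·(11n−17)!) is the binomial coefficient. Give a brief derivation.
lim = 1/17! = 1/355687428096000

With N = 11n → ∞: C(N, 17) / N^17 = [N(N−1)…(N−16)] / (17! · N^17) = (1/17!) · 1 · (1 − 1/(11n)) · … · (1 − 16/(11n)). Each factor → 1 as N → ∞, so the limit is 1/17! = 1/355687428096000.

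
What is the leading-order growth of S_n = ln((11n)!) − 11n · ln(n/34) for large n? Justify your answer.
S_n ~ 11n · (ln 374 − 1) + O(ln n)

Stirling: ln((11n)!) = 11n ln(11n) − 11n + O(ln n).
  S_n = 11n ln(11n) − 11n − 11n ln(n/34) + O(ln n)
      = 11n ln(11n) − 11n ln n + 11n ln 34 − 11n + O(ln n)
      = 11n ln 11 + 11n ln 34 − 11n + O(ln n)
      = 11n (ln 374 − 1) + O(ln n).
Numerically ln(374) − 1 ≈ 4.9243.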